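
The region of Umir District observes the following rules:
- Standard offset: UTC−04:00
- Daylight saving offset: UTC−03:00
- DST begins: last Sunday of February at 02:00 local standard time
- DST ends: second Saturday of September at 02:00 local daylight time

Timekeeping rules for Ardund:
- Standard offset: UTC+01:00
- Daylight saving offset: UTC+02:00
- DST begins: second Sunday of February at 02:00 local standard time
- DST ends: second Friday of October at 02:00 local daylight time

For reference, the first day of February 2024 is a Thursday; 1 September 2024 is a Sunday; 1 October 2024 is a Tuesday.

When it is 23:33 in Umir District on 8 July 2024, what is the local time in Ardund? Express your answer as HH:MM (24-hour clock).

1 February 2024 is a Thursday, so Sundays fall on 4, 11, 18, 25; the last is February 25.
1 September 2024 is a Sunday, so the first Saturday is September 7 and the second is September 14.
8 July 2024 lies within the daylight-saving period (25 February – 14 September), so Umir District is on daylight time, UTC−03:00.
23:33 Umir District + 3h = 02:33 UTC (rolling into the next day, 9 July 2024).
1 February 2024 is a Thursday, so the first Sunday is February 4 and the second is February 11.
1 October 2024 is a Tuesday, so the first Friday is October 4 and the second is October 11.
At the standard offset (UTC+01:00), 02:33 UTC + 1h = 03:33 Ardund standard time.
Daylight saving runs 11 February – 11 October; the standard-time date in Ardund, 9 July 2024, is inside that window, so Ardund is at UTC+02:00.
02:33 UTC + 2h = 04:33 Ardund.

04:33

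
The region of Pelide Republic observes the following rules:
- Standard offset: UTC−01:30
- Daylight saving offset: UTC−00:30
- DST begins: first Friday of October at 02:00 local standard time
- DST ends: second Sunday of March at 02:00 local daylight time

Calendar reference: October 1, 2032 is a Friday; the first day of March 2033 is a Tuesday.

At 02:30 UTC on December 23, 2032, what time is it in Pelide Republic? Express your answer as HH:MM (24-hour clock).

02:00

1 October 2032 is a Friday, so the first Friday is October 1.
1 March 2033 is a Tuesday, so the first Sunday is March 6 and the second is March 13.
At the standard offset (UTC−01:30), 02:30 UTC − 1h30m = 01:00 Pelide Republic standard time.
Daylight saving runs 1 October 2032 – 13 March 2033; the standard-time date in Pelide Republic, December 23, 2032, is inside that window, so Pelide Republic is at UTC−00:30.
02:30 UTC − 0h30m = 02:00 local.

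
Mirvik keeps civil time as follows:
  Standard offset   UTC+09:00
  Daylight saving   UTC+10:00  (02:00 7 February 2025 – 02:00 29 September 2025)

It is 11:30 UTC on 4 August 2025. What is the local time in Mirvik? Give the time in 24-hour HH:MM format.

21:30

At the standard offset (UTC+09:00), 11:30 UTC + 9h = 20:30 Mirvik standard time.
The standard-time date in Mirvik, 4 August 2025, falls between 7 February and 29 September, so daylight saving is in effect and Mirvik is at UTC+10:00.
11:30 UTC + 10h = 21:30 local.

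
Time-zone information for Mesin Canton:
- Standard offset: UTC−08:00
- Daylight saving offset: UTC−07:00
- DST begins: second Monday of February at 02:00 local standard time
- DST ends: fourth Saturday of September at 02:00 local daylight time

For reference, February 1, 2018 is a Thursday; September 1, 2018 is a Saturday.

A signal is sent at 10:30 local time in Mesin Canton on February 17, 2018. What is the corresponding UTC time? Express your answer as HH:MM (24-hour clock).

1 February 2018 is a Thursday, so the first Monday is February 5 and the second is February 12.
1 September 2018 is a Saturday, so the first Saturday is September 1 and the fourth is September 22.
February 17, 2018 lies within the daylight-saving period (12 February – 22 September), so Mesin Canton is on daylight time, UTC−07:00.
10:30 local + 7h = 17:30 UTC.

17:30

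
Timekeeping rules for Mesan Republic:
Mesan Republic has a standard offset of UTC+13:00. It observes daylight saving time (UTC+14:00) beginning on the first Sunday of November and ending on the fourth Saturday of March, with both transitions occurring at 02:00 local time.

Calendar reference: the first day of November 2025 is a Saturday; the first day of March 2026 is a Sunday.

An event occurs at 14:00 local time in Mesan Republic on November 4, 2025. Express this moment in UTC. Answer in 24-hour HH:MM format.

1 November 2025 is a Saturday, so the first Sunday is November 2.
1 March 2026 is a Sunday, so the first Saturday is March 7 and the fourth is March 28.
November 4, 2025 falls between 2 November 2025 and 28 March 2026, so daylight saving is in effect and Mesan Republic is at UTC+14:00.
14:00 local − 14h = 00:00 UTC.

00:00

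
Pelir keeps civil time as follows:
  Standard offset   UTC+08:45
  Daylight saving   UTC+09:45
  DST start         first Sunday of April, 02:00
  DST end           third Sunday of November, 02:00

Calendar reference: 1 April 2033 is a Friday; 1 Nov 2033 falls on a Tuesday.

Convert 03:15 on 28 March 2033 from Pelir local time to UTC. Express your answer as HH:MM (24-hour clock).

18:30

1 April 2033 is a Friday, so the first Sunday is April 3.
1 November 2033 is a Tuesday, so the first Sunday is November 6 and the third is November 20.
Daylight saving runs 3 April – 20 November; 28 March 2033 is outside that window, so Pelir is on standard time at UTC+08:45.
03:15 local − 8h45m = 18:30 UTC (rolling into the previous day, 27 March 2033).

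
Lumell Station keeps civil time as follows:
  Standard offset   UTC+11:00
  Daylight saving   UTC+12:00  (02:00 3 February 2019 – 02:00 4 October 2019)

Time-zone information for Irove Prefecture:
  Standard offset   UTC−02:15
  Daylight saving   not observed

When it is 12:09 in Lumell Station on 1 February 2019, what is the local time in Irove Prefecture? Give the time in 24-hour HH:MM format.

1 February 2019 is outside the daylight-saving period (3 February – 4 October), so Lumell Station is on standard time, UTC+11:00.
12:09 Lumell Station − 11h = 01:09 UTC.
Irove Prefecture has no daylight saving, so its offset is UTC−02:15 year-round.
01:09 UTC − 2h15m = 22:54 Irove Prefecture (rolling into the previous day, 31 January 2019).

22:54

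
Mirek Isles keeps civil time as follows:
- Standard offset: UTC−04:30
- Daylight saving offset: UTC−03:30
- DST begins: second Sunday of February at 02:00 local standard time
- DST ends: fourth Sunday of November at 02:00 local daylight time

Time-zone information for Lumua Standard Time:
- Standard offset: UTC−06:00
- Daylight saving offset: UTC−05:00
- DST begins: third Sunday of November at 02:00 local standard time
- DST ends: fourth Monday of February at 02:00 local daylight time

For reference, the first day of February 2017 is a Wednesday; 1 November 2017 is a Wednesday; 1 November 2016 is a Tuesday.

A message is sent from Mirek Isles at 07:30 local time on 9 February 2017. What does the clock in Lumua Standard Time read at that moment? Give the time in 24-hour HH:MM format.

07:00

1 February 2017 is a Wednesday, so the first Sunday is February 5 and the second is February 12.
1 November 2017 is a Wednesday, so the first Sunday is November 5 and the fourth is November 26.
9 February 2017 does not fall between 12 February and 26 November, so daylight saving is not in effect and Mirek Isles is at UTC−04:30.
07:30 Mirek Isles + 4h30m = 12:00 UTC.
1 November 2016 is a Tuesday, so the first Sunday is November 6 and the third is November 20.
1 February 2017 is a Wednesday, so the first Monday is February 6 and the fourth is February 27.
At the standard offset (UTC−06:00), 12:00 UTC − 6h = 06:00 Lumua Standard Time standard time.
The standard-time date in Lumua Standard Time, 9 February 2017, falls between 20 November 2016 and 27 February 2017, so daylight saving is in effect and Lumua Standard Time is at UTC−05:00.
12:00 UTC − 5h = 07:00 Lumua Standard Time.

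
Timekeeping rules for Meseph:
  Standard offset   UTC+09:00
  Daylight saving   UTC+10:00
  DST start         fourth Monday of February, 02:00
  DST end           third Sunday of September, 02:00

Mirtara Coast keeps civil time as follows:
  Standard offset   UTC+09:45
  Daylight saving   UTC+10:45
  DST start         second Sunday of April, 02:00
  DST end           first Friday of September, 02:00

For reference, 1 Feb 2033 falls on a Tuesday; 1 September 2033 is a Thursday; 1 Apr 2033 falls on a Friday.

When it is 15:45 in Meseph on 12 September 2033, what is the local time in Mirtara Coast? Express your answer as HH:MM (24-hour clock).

15:30

1 February 2033 is a Tuesday, so the first Monday is February 7 and the fourth is February 28.
1 September 2033 is a Thursday, so the first Sunday is September 4 and the third is September 18.
Daylight saving runs 28 February – 18 September; 12 September 2033 is inside that window, so Meseph is at UTC+10:00.
15:45 Meseph − 10h = 05:45 UTC.
1 April 2033 is a Friday, so the first Sunday is April 3 and the second is April 10.
1 September 2033 is a Thursday, so the first Friday is September 2.
At the standard offset (UTC+09:45), 05:45 UTC + 9h45m = 15:30 Mirtara Coast standard time.
Daylight saving runs 10 April – 2 September; the standard-time date in Mirtara Coast, 12 September 2033, is outside that window, so Mirtara Coast is on standard time at UTC+09:45.
05:45 UTC + 9h45m = 15:30 Mirtara Coast.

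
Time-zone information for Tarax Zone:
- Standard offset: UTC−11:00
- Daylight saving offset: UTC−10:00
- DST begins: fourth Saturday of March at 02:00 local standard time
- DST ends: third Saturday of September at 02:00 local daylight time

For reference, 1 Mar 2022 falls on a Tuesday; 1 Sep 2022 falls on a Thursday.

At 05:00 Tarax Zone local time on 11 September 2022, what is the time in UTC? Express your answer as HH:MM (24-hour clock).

1 March 2022 is a Tuesday, so the first Saturday is March 5 and the fourth is March 26.
1 September 2022 is a Thursday, so the first Saturday is September 3 and the third is September 17.
11 September 2022 falls between 26 March and 17 September, so daylight saving is in effect and Tarax Zone is at UTC−10:00.
05:00 local + 10h = 15:00 UTC.

15:00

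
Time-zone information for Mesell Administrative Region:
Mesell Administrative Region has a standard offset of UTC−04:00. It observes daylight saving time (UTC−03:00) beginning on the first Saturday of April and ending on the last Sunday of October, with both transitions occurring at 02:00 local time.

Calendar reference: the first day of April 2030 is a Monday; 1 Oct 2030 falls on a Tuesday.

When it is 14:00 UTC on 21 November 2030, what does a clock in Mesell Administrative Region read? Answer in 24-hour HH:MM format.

1 April 2030 is a Monday, so the first Saturday is April 6.
1 October 2030 is a Tuesday, so Sundays fall on 6, 13, 20, 27; the last is October 27.
At the standard offset (UTC−04:00), 14:00 UTC − 4h = 10:00 Mesell Administrative Region standard time.
Daylight saving runs 6 April – 27 October; the standard-time date in Mesell Administrative Region, 21 November 2030, is outside that window, so Mesell Administrative Region is on standard time at UTC−04:00.
14:00 UTC − 4h = 10:00 local.

10:00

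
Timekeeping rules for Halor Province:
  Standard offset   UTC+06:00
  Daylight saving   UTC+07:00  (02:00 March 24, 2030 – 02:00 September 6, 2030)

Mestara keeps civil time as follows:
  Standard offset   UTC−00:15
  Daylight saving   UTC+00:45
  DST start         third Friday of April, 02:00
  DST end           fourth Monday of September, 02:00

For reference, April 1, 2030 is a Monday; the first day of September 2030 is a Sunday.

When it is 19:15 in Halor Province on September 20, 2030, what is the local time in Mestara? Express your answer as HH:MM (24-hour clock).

14:00

September 20, 2030 does not fall between 24 March and 6 September, so daylight saving is not in effect and Halor Province is at UTC+06:00.
19:15 Halor Province − 6h = 13:15 UTC.
1 April 2030 is a Monday, so the first Friday is April 5 and the third is April 19.
1 September 2030 is a Sunday, so the first Monday is September 2 and the fourth is September 23.
At the standard offset (UTC−00:15), 13:15 UTC − 0h15m = 13:00 Mestara standard time.
The standard-time date in Mestara, September 20, 2030, lies within the daylight-saving period (19 April – 23 September), so Mestara is on daylight time, UTC+00:45.
13:15 UTC + 0h45m = 14:00 Mestara.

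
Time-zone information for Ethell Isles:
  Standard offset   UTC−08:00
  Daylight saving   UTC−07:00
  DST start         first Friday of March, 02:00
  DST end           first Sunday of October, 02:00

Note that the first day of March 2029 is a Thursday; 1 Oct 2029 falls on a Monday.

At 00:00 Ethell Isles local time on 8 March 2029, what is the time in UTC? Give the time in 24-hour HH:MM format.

1 March 2029 is a Thursday, so the first Friday is March 2.
1 October 2029 is a Monday, so the first Sunday is October 7.
8 March 2029 lies within the daylight-saving period (2 March – 7 October), so Ethell Isles is on daylight time, UTC−07:00.
00:00 local + 7h = 07:00 UTC.

07:00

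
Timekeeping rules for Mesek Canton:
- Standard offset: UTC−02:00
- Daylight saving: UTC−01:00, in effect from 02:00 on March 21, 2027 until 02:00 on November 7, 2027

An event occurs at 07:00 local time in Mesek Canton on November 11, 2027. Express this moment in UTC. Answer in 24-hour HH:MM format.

09:00

November 11, 2027 is outside the daylight-saving period (21 March – 7 November), so Mesek Canton is on standard time, UTC−02:00.
07:00 local + 2h = 09:00 UTC.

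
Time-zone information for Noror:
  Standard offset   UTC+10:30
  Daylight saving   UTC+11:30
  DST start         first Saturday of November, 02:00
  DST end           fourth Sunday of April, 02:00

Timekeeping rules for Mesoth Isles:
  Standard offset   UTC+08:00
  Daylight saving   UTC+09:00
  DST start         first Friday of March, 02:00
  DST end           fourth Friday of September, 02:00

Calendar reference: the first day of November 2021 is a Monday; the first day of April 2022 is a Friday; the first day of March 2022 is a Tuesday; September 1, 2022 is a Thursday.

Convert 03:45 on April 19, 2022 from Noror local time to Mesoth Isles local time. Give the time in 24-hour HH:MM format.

1 November 2021 is a Monday, so the first Saturday is November 6.
1 April 2022 is a Friday, so the first Sunday is April 3 and the fourth is April 24.
April 19, 2022 lies within the daylight-saving period (6 November 2021 – 24 April 2022), so Noror is on daylight time, UTC+11:30.
03:45 Noror − 11h30m = 16:15 UTC (rolling into the previous day, 18 April 2022).
1 March 2022 is a Tuesday, so the first Friday is March 4.
1 September 2022 is a Thursday, so the first Friday is September 2 and the fourth is September 23.
At the standard offset (UTC+08:00), 16:15 UTC + 8h = 00:15 Mesoth Isles standard time (rolling into the next day, 19 April 2022).
Daylight saving runs 4 March – 23 September; the standard-time date in Mesoth Isles, April 19, 2022, is inside that window, so Mesoth Isles is at UTC+09:00.
16:15 UTC + 9h = 01:15 Mesoth Isles (rolling into the next day, 19 April 2022).

01:15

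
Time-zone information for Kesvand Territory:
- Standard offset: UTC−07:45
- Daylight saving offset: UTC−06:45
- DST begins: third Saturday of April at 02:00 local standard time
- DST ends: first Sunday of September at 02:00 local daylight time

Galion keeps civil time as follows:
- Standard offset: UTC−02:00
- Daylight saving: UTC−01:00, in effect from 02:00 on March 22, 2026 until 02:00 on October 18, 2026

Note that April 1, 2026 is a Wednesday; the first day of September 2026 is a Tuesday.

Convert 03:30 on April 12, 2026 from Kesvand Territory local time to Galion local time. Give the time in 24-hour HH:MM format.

1 April 2026 is a Wednesday, so the first Saturday is April 4 and the third is April 18.
1 September 2026 is a Tuesday, so the first Sunday is September 6.
Daylight saving runs 18 April – 6 September; April 12, 2026 is outside that window, so Kesvand Territory is on standard time at UTC−07:45.
03:30 Kesvand Territory + 7h45m = 11:15 UTC.
At the standard offset (UTC−02:00), 11:15 UTC − 2h = 09:15 Galion standard time.
The standard-time date in Galion, April 12, 2026, lies within the daylight-saving period (22 March – 18 October), so Galion is on daylight time, UTC−01:00.
11:15 UTC − 1h = 10:15 Galion.

10:15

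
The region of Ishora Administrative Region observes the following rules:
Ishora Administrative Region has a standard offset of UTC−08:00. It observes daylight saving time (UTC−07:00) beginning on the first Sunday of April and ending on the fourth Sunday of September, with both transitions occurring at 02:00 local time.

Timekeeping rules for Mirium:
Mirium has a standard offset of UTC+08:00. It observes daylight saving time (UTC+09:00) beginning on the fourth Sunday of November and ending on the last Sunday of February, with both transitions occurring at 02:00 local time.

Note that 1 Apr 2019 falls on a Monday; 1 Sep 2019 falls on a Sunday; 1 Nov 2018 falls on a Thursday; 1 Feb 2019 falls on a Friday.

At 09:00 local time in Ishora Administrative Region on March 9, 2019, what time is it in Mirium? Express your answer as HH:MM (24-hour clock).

01:00

1 April 2019 is a Monday, so the first Sunday is April 7.
1 September 2019 is a Sunday, so the first Sunday is September 1 and the fourth is September 22.
Daylight saving runs 7 April – 22 September; March 9, 2019 is outside that window, so Ishora Administrative Region is on standard time at UTC−08:00.
09:00 Ishora Administrative Region + 8h = 17:00 UTC.
1 November 2018 is a Thursday, so the first Sunday is November 4 and the fourth is November 25.
1 February 2019 is a Friday, so Sundays fall on 3, 10, 17, 24; the last is February 24.
At the standard offset (UTC+08:00), 17:00 UTC + 8h = 01:00 Mirium standard time (rolling into the next day, 10 March 2019).
The standard-time date in Mirium, March 10, 2019, does not fall between 25 November 2018 and 24 February 2019, so daylight saving is not in effect and Mirium is at UTC+08:00.
17:00 UTC + 8h = 01:00 Mirium (rolling into the next day, 10 March 2019).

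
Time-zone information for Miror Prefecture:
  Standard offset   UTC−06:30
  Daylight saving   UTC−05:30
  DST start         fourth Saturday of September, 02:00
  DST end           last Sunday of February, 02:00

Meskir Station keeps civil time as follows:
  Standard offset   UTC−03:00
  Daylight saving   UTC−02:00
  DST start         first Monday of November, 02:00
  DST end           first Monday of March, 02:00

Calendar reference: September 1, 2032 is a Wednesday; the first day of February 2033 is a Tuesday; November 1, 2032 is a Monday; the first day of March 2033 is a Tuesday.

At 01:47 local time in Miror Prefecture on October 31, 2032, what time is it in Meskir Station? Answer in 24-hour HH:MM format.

1 September 2032 is a Wednesday, so the first Saturday is September 4 and the fourth is September 25.
1 February 2033 is a Tuesday, so Sundays fall on 6, 13, 20, 27; the last is February 27.
October 31, 2032 falls between 25 September 2032 and 27 February 2033, so daylight saving is in effect and Miror Prefecture is at UTC−05:30.
01:47 Miror Prefecture + 5h30m = 07:17 UTC.
1 November 2032 is a Monday, so the first Monday is November 1.
1 March 2033 is a Tuesday, so the first Monday is March 7.
At the standard offset (UTC−03:00), 07:17 UTC − 3h = 04:17 Meskir Station standard time.
The standard-time date in Meskir Station, October 31, 2032, is outside the daylight-saving period (1 November 2032 – 7 March 2033), so Meskir Station is on standard time, UTC−03:00.
07:17 UTC − 3h = 04:17 Meskir Station.

04:17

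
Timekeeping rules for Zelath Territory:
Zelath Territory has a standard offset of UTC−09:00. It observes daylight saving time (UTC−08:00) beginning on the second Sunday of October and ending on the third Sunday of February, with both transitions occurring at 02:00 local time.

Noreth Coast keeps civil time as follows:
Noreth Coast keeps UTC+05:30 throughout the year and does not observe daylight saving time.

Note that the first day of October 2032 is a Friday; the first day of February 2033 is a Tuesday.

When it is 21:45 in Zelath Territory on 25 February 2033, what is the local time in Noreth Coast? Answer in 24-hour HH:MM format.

1 October 2032 is a Friday, so the first Sunday is October 3 and the second is October 10.
1 February 2033 is a Tuesday, so the first Sunday is February 6 and the third is February 20.
Daylight saving runs 10 October 2032 – 20 February 2033; 25 February 2033 is outside that window, so Zelath Territory is on standard time at UTC−09:00.
21:45 Zelath Territory + 9h = 06:45 UTC (rolling into the next day, 26 February 2033).
Noreth Coast stays on UTC+05:30 all year.
06:45 UTC + 5h30m = 12:15 Noreth Coast.

12:15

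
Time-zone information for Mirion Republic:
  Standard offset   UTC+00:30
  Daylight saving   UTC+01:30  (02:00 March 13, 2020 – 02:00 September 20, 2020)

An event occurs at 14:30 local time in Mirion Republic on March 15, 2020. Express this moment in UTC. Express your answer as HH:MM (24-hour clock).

Daylight saving runs 13 March – 20 September; March 15, 2020 is inside that window, so Mirion Republic is at UTC+01:30.
14:30 local − 1h30m = 13:00 UTC.

13:00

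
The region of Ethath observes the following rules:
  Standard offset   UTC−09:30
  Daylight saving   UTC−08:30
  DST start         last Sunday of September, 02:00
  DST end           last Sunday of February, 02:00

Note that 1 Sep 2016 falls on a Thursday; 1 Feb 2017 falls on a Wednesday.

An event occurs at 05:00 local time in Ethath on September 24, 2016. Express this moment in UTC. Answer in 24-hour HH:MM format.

1 September 2016 is a Thursday, so Sundays fall on 4, 11, 18, 25; the last is September 25.
1 February 2017 is a Wednesday, so Sundays fall on 5, 12, 19, 26; the last is February 26.
September 24, 2016 does not fall between 25 September 2016 and 26 February 2017, so daylight saving is not in effect and Ethath is at UTC−09:30.
05:00 local + 9h30m = 14:30 UTC.

14:30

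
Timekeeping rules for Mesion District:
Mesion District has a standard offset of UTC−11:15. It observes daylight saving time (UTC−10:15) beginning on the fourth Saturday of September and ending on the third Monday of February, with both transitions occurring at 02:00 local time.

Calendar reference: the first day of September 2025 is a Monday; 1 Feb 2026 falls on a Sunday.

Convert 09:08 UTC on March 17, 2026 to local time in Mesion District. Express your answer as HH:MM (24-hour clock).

21:53

1 September 2025 is a Monday, so the first Saturday is September 6 and the fourth is September 27.
1 February 2026 is a Sunday, so the first Monday is February 2 and the third is February 16.
At the standard offset (UTC−11:15), 09:08 UTC − 11h15m = 21:53 Mesion District standard time (rolling into the previous day, 16 March 2026).
The standard-time date in Mesion District, March 16, 2026, does not fall between 27 September 2025 and 16 February 2026, so daylight saving is not in effect and Mesion District is at UTC−11:15.
09:08 UTC − 11h15m = 21:53 local (rolling into the previous day, 16 March 2026).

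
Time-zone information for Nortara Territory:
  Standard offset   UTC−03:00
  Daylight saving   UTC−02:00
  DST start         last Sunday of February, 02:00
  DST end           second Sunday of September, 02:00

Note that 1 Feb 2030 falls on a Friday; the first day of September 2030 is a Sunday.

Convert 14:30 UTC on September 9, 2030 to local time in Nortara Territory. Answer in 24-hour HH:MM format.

1 February 2030 is a Friday, so Sundays fall on 3, 10, 17, 24; the last is February 24.
1 September 2030 is a Sunday, so the first Sunday is September 1 and the second is September 8.
At the standard offset (UTC−03:00), 14:30 UTC − 3h = 11:30 Nortara Territory standard time.
The standard-time date in Nortara Territory, September 9, 2030, is outside the daylight-saving period (24 February – 8 September), so Nortara Territory is on standard time, UTC−03:00.
14:30 UTC − 3h = 11:30 local.

11:30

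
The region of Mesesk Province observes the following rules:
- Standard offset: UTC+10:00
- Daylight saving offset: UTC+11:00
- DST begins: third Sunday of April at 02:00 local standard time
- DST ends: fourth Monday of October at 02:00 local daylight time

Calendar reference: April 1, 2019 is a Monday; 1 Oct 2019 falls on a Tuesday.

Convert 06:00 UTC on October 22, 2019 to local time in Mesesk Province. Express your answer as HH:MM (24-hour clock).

1 April 2019 is a Monday, so the first Sunday is April 7 and the third is April 21.
1 October 2019 is a Tuesday, so the first Monday is October 7 and the fourth is October 28.
At the standard offset (UTC+10:00), 06:00 UTC + 10h = 16:00 Mesesk Province standard time.
The standard-time date in Mesesk Province, October 22, 2019, lies within the daylight-saving period (21 April – 28 October), so Mesesk Province is on daylight time, UTC+11:00.
06:00 UTC + 11h = 17:00 local.

17:00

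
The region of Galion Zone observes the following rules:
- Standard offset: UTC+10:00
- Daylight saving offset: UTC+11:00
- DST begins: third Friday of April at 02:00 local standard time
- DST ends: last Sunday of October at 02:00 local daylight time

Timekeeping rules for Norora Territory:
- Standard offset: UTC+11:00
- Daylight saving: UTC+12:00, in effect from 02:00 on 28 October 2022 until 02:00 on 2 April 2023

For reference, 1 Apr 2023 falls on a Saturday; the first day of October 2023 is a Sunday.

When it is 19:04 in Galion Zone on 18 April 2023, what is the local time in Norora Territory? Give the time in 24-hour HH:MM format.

1 April 2023 is a Saturday, so the first Friday is April 7 and the third is April 21.
1 October 2023 is a Sunday, so Sundays fall on 1, 8, 15, 22, 29; the last is October 29.
Daylight saving runs 21 April – 29 October; 18 April 2023 is outside that window, so Galion Zone is on standard time at UTC+10:00.
19:04 Galion Zone − 10h = 09:04 UTC.
At the standard offset (UTC+11:00), 09:04 UTC + 11h = 20:04 Norora Territory standard time.
The standard-time date in Norora Territory, 18 April 2023, is outside the daylight-saving period (28 October 2022 – 2 April 2023), so Norora Territory is on standard time, UTC+11:00.
09:04 UTC + 11h = 20:04 Norora Territory.

20:04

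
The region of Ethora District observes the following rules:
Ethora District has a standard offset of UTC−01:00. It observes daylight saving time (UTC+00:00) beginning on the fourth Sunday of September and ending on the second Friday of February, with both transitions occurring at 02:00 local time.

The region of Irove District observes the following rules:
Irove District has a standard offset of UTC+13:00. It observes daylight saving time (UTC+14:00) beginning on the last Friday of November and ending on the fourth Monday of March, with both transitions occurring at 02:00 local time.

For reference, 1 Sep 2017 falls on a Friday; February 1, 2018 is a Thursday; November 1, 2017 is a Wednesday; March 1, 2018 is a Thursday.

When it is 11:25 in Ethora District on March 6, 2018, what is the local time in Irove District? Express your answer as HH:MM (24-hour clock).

1 September 2017 is a Friday, so the first Sunday is September 3 and the fourth is September 24.
1 February 2018 is a Thursday, so the first Friday is February 2 and the second is February 9.
March 6, 2018 does not fall between 24 September 2017 and 9 February 2018, so daylight saving is not in effect and Ethora District is at UTC−01:00.
11:25 Ethora District + 1h = 12:25 UTC.
1 November 2017 is a Wednesday, so Fridays fall on 3, 10, 17, 24; the last is November 24.
1 March 2018 is a Thursday, so the first Monday is March 5 and the fourth is March 26.
At the standard offset (UTC+13:00), 12:25 UTC + 13h = 01:25 Irove District standard time (rolling into the next day, 7 March 2018).
The standard-time date in Irove District, March 7, 2018, falls between 24 November 2017 and 26 March 2018, so daylight saving is in effect and Irove District is at UTC+14:00.
12:25 UTC + 14h = 02:25 Irove District (rolling into the next day, 7 March 2018).

02:25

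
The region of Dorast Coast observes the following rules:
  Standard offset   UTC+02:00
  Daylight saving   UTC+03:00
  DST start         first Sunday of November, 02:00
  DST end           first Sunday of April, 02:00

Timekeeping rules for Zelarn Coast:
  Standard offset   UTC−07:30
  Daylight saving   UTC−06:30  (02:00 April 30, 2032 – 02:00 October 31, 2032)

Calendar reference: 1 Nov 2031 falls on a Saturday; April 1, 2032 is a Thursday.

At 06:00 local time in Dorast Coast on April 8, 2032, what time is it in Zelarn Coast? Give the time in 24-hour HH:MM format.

20:30

1 November 2031 is a Saturday, so the first Sunday is November 2.
1 April 2032 is a Thursday, so the first Sunday is April 4.
Daylight saving runs 2 November 2031 – 4 April 2032; April 8, 2032 is outside that window, so Dorast Coast is on standard time at UTC+02:00.
06:00 Dorast Coast − 2h = 04:00 UTC.
At the standard offset (UTC−07:30), 04:00 UTC − 7h30m = 20:30 Zelarn Coast standard time (rolling into the previous day, 7 April 2032).
The standard-time date in Zelarn Coast, April 7, 2032, does not fall between 30 April and 31 October, so daylight saving is not in effect and Zelarn Coast is at UTC−07:30.
04:00 UTC − 7h30m = 20:30 Zelarn Coast (rolling into the previous day, 7 April 2032).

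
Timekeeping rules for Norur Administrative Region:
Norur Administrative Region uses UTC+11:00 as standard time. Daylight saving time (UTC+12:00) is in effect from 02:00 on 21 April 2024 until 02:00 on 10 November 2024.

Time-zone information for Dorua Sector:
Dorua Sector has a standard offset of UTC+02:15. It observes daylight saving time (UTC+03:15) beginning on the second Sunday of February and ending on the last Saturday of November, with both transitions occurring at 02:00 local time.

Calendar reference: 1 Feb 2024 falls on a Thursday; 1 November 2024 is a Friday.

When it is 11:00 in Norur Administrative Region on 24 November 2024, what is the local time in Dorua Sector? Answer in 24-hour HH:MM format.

03:15

24 November 2024 is outside the daylight-saving period (21 April – 10 November), so Norur Administrative Region is on standard time, UTC+11:00.
11:00 Norur Administrative Region − 11h = 00:00 UTC.
1 February 2024 is a Thursday, so the first Sunday is February 4 and the second is February 11.
1 November 2024 is a Friday, so Saturdays fall on 2, 9, 16, 23, 30; the last is November 30.
At the standard offset (UTC+02:15), 00:00 UTC + 2h15m = 02:15 Dorua Sector standard time.
Daylight saving runs 11 February – 30 November; the standard-time date in Dorua Sector, 24 November 2024, is inside that window, so Dorua Sector is at UTC+03:15.
00:00 UTC + 3h15m = 03:15 Dorua Sector.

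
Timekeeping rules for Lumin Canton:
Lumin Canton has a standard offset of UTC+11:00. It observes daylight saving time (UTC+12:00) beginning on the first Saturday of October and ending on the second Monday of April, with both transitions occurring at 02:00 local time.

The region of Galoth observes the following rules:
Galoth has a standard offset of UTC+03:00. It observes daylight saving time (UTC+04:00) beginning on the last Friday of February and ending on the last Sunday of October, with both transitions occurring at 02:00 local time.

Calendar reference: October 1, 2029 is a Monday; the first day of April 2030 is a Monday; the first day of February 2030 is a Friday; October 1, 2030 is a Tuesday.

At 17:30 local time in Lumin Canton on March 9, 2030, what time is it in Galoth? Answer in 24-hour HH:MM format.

09:30

1 October 2029 is a Monday, so the first Saturday is October 6.
1 April 2030 is a Monday, so the first Monday is April 1 and the second is April 8.
Daylight saving runs 6 October 2029 – 8 April 2030; March 9, 2030 is inside that window, so Lumin Canton is at UTC+12:00.
17:30 Lumin Canton − 12h = 05:30 UTC.
1 February 2030 is a Friday, so Fridays fall on 1, 8, 15, 22; the last is February 22.
1 October 2030 is a Tuesday, so Sundays fall on 6, 13, 20, 27; the last is October 27.
At the standard offset (UTC+03:00), 05:30 UTC + 3h = 08:30 Galoth standard time.
The standard-time date in Galoth, March 9, 2030, falls between 22 February and 27 October, so daylight saving is in effect and Galoth is at UTC+04:00.
05:30 UTC + 4h = 09:30 Galoth.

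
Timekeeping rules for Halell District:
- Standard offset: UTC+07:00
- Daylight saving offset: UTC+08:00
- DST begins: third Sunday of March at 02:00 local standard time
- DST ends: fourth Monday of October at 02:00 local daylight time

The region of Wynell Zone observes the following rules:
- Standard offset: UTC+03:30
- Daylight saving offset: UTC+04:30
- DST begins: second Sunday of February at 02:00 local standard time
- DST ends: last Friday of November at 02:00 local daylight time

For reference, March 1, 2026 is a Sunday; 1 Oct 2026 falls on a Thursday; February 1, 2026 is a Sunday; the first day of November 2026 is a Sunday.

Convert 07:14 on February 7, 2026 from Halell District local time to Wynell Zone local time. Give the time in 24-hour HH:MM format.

1 March 2026 is a Sunday, so the first Sunday is March 1 and the third is March 15.
1 October 2026 is a Thursday, so the first Monday is October 5 and the fourth is October 26.
February 7, 2026 is outside the daylight-saving period (15 March – 26 October), so Halell District is on standard time, UTC+07:00.
07:14 Halell District − 7h = 00:14 UTC.
1 February 2026 is a Sunday, so the first Sunday is February 1 and the second is February 8.
1 November 2026 is a Sunday, so Fridays fall on 6, 13, 20, 27; the last is November 27.
At the standard offset (UTC+03:30), 00:14 UTC + 3h30m = 03:44 Wynell Zone standard time.
The standard-time date in Wynell Zone, February 7, 2026, is outside the daylight-saving period (8 February – 27 November), so Wynell Zone is on standard time, UTC+03:30.
00:14 UTC + 3h30m = 03:44 Wynell Zone.

03:44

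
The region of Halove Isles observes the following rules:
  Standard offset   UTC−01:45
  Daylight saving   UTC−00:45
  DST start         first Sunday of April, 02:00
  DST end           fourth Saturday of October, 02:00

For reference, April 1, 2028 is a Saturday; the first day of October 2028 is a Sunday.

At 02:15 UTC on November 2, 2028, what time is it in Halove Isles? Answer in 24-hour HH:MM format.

00:30

1 April 2028 is a Saturday, so the first Sunday is April 2.
1 October 2028 is a Sunday, so the first Saturday is October 7 and the fourth is October 28.
At the standard offset (UTC−01:45), 02:15 UTC − 1h45m = 00:30 Halove Isles standard time.
Daylight saving runs 2 April – 28 October; the standard-time date in Halove Isles, November 2, 2028, is outside that window, so Halove Isles is on standard time at UTC−01:45.
02:15 UTC − 1h45m = 00:30 local.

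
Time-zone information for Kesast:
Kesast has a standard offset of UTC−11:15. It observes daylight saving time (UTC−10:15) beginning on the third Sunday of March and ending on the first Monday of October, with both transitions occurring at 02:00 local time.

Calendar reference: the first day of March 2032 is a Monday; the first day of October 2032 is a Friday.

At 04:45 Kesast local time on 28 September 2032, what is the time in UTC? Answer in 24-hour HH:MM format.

1 March 2032 is a Monday, so the first Sunday is March 7 and the third is March 21.
1 October 2032 is a Friday, so the first Monday is October 4.
Daylight saving runs 21 March – 4 October; 28 September 2032 is inside that window, so Kesast is at UTC−10:15.
04:45 local + 10h15m = 15:00 UTC.

15:00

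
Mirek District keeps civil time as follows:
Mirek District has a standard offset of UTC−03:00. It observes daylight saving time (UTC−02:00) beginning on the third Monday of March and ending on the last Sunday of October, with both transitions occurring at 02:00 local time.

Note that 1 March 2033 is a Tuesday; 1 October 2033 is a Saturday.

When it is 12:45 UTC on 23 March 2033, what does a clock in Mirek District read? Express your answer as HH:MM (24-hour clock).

1 March 2033 is a Tuesday, so the first Monday is March 7 and the third is March 21.
1 October 2033 is a Saturday, so Sundays fall on 2, 9, 16, 23, 30; the last is October 30.
At the standard offset (UTC−03:00), 12:45 UTC − 3h = 09:45 Mirek District standard time.
Daylight saving runs 21 March – 30 October; the standard-time date in Mirek District, 23 March 2033, is inside that window, so Mirek District is at UTC−02:00.
12:45 UTC − 2h = 10:45 local.

10:45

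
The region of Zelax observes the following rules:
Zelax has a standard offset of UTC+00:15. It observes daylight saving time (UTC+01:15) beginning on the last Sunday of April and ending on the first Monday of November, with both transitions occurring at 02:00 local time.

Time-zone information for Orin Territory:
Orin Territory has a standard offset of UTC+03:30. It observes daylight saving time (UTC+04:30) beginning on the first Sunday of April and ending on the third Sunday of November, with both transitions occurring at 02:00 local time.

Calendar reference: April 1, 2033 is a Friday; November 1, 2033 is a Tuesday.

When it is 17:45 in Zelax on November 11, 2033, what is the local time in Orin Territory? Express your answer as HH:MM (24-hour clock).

1 April 2033 is a Friday, so Sundays fall on 3, 10, 17, 24; the last is April 24.
1 November 2033 is a Tuesday, so the first Monday is November 7.
November 11, 2033 is outside the daylight-saving period (24 April – 7 November), so Zelax is on standard time, UTC+00:15.
17:45 Zelax − 0h15m = 17:30 UTC.
1 April 2033 is a Friday, so the first Sunday is April 3.
1 November 2033 is a Tuesday, so the first Sunday is November 6 and the third is November 20.
At the standard offset (UTC+03:30), 17:30 UTC + 3h30m = 21:00 Orin Territory standard time.
The standard-time date in Orin Territory, November 11, 2033, lies within the daylight-saving period (3 April – 20 November), so Orin Territory is on daylight time, UTC+04:30.
17:30 UTC + 4h30m = 22:00 Orin Territory.

22:00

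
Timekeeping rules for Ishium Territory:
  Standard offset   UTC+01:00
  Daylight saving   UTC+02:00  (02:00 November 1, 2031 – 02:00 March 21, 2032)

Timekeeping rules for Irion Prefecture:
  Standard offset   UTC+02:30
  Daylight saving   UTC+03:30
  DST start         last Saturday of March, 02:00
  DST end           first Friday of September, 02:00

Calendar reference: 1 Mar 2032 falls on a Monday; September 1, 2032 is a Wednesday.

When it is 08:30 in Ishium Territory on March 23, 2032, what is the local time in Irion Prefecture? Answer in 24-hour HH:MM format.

10:00

March 23, 2032 is outside the daylight-saving period (1 November 2031 – 21 March 2032), so Ishium Territory is on standard time, UTC+01:00.
08:30 Ishium Territory − 1h = 07:30 UTC.
1 March 2032 is a Monday, so Saturdays fall on 6, 13, 20, 27; the last is March 27.
1 September 2032 is a Wednesday, so the first Friday is September 3.
At the standard offset (UTC+02:30), 07:30 UTC + 2h30m = 10:00 Irion Prefecture standard time.
The standard-time date in Irion Prefecture, March 23, 2032, is outside the daylight-saving period (27 March – 3 September), so Irion Prefecture is on standard time, UTC+02:30.
07:30 UTC + 2h30m = 10:00 Irion Prefecture.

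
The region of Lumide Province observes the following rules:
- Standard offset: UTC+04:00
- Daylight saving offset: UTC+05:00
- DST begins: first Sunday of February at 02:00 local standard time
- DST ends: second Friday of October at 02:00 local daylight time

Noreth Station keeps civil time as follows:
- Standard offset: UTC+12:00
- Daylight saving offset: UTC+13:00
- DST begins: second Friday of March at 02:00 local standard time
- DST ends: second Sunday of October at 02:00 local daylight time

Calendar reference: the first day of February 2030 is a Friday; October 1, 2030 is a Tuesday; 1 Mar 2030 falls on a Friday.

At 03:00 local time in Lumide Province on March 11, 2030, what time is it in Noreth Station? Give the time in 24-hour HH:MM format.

1 February 2030 is a Friday, so the first Sunday is February 3.
1 October 2030 is a Tuesday, so the first Friday is October 4 and the second is October 11.
March 11, 2030 falls between 3 February and 11 October, so daylight saving is in effect and Lumide Province is at UTC+05:00.
03:00 Lumide Province − 5h = 22:00 UTC (rolling into the previous day, 10 March 2030).
1 March 2030 is a Friday, so the first Friday is March 1 and the second is March 8.
1 October 2030 is a Tuesday, so the first Sunday is October 6 and the second is October 13.
At the standard offset (UTC+12:00), 22:00 UTC + 12h = 10:00 Noreth Station standard time (rolling into the next day, 11 March 2030).
Daylight saving runs 8 March – 13 October; the standard-time date in Noreth Station, March 11, 2030, is inside that window, so Noreth Station is at UTC+13:00.
22:00 UTC + 13h = 11:00 Noreth Station (rolling into the next day, 11 March 2030).

11:00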